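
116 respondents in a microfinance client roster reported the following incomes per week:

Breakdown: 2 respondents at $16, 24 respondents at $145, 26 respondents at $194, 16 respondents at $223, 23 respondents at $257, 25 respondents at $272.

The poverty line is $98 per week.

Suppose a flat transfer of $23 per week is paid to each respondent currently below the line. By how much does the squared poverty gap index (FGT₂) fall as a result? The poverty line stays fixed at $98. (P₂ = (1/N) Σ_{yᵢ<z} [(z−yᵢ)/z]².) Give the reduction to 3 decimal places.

Before: below the line — 2×$16; squared poverty gap index (FGT₂) = 0.01207.
After the $23 transfer: below the line — 2×$39; squared poverty gap index (FGT₂) = 0.00625.
Reduction = 0.01207 − 0.00625 = 0.006.

0.006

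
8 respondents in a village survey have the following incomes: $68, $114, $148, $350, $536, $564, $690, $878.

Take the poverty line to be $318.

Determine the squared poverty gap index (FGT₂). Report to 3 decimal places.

0.164

Incomes under z: $68, $114, $148 (q = 3 of N = 8).
Shortfall ratios: (318−68)/318 = 0.7862; (318−114)/318 = 0.6415; (318−148)/318 = 0.5346.
Squared: 0.6181; 0.4115; 0.2858.
Sum = 1.315375; P₂ = 1.315375 / 8 = 0.164.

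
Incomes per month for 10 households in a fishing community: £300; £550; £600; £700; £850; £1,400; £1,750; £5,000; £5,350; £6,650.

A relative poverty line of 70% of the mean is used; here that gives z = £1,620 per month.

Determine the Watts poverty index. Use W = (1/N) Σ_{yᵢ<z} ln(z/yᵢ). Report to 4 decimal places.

Below the line: £300, £550, £600, £700, £850, £1,400 (q = 6 of N = 10).
ln(z/y) terms: ln(1620/300) = 1.6864; ln(1620/550) = 1.0803; ln(1620/600) = 0.9933; ln(1620/700) = 0.8391; ln(1620/850) = 0.6449; ln(1620/1400) = 0.1460.
W = 5.389914 / 10 = 0.5390.

0.5390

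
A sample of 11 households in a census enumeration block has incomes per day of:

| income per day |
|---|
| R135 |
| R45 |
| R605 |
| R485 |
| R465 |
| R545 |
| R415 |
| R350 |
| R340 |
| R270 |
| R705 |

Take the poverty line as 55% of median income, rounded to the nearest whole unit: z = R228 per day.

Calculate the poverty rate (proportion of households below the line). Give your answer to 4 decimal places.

0.1818

2 of the 11 households have income below R228.
H = 2/11 = 0.1818.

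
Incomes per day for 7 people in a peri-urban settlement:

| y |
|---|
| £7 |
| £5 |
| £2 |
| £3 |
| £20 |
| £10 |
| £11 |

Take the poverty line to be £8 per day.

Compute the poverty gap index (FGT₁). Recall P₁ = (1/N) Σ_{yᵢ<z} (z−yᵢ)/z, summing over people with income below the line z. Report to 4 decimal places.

0.2679

Incomes under z: £2, £3, £5, £7 (q = 4 of N = 7).
Shortfall ratios: (8−2)/8 = 0.7500; (8−3)/8 = 0.6250; (8−5)/8 = 0.3750; (8−7)/8 = 0.1250.
Sum of shortfalls = 1.875000; P₁ averages over all N: 1.875000 / 7 = 0.2679.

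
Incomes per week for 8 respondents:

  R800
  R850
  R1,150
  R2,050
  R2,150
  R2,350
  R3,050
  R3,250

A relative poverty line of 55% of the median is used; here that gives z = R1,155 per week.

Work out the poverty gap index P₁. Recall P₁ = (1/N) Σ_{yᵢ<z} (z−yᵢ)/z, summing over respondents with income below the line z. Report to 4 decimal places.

Poor units: R800, R850, R1,150 (q = 3 of N = 8).
Shortfall ratios: (1155−800)/1155 = 0.3074; (1155−850)/1155 = 0.2641; (1155−1150)/1155 = 0.0043.
Sum of shortfalls = 0.575758; P₁ averages over all N: 0.575758 / 8 = 0.0720.

0.0720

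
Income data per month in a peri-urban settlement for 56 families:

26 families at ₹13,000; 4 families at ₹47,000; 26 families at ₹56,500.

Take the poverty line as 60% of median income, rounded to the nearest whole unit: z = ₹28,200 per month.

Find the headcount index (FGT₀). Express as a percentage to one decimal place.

46.4%

26 of the 56 families have income below ₹28,200.
H = 26/56 = 46.4%.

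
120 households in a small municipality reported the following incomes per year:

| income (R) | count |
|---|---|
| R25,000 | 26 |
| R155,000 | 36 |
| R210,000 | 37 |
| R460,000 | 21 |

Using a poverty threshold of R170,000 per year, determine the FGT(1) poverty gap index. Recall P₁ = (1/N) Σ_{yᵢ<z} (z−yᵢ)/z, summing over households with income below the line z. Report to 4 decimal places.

0.2113

Below z: 26×R25,000, 36×R155,000 (q = 62 of N = 120).
Shortfall ratios: (170000−25000)/170000 = 0.8529 (×26); (170000−155000)/170000 = 0.0882 (×36).
Sum of shortfalls = 25.352941; P₁ averages over all N: 25.352941 / 120 = 0.2113.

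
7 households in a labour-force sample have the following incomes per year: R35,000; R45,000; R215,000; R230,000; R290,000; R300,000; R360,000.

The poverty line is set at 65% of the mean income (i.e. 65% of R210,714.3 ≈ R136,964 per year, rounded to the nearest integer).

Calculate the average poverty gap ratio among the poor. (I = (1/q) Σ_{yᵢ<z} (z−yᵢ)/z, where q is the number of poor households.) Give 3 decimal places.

0.708

Poor units: R35,000, R45,000 (q = 2 of N = 7).
Shortfall ratios (z−y)/z: 0.7445, 0.6714; sum = 1.415905.
I averages over the q = 2 poor units only: 1.415905 / 2 = 0.708.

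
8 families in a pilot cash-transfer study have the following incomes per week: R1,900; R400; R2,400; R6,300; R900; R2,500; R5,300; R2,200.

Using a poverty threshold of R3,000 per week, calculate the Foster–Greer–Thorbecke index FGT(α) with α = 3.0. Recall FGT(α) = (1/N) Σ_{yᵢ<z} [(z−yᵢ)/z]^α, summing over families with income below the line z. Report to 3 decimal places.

Incomes under z: R400, R900, R1,900, R2,200, R2,400, R2,500 (q = 6 of N = 8).
Gap ratios (z−y)/z: (3000−400)/3000 = 0.8667; (3000−900)/3000 = 0.7000; (3000−1900)/3000 = 0.3667; (3000−2200)/3000 = 0.2667; (3000−2400)/3000 = 0.2000; (3000−2500)/3000 = 0.1667.
Raised to α = 3.0: 0.65096; 0.34300; 0.04930; 0.01896; 0.00800; 0.00463.
Sum = 1.074852; FGT(3.0) = 1.074852 / 8 = 0.134.

0.134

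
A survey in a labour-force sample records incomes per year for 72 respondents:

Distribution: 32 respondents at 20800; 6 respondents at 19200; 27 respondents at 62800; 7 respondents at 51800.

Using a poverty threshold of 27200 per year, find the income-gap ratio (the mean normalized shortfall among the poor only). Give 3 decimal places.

0.245

Poor units: 6×19200, 32×20800 (q = 38 of N = 72).
Relative gaps: 0.2941 (×6), 0.2353 (×32); sum = 9.294118.
The income-gap ratio divides by q (the poor only): 9.294118 / 38 = 0.245.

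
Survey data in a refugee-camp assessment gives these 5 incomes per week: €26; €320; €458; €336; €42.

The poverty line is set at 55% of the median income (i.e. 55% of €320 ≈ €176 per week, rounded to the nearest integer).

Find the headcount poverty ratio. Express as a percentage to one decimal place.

2 of the 5 families have income below €176.
H = 2/5 = 40.0%.

40.0%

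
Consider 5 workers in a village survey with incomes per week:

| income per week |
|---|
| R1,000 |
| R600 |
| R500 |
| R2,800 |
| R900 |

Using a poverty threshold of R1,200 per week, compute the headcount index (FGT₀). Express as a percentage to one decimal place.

4 of the 5 workers have income below R1,200.
H = 4/5 = 80.0%.

80.0%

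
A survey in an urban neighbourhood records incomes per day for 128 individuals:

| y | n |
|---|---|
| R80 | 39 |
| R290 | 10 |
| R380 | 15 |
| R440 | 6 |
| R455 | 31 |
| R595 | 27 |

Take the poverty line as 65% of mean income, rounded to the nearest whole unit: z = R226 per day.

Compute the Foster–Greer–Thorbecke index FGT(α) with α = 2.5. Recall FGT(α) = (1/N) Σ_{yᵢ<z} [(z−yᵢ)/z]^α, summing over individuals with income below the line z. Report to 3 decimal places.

Below the line: 39×R80 (q = 39 of N = 128).
Gap ratios (z−y)/z: (226−80)/226 = 0.6460 (×39).
Raised to α = 2.5: 0.33544 (×39).
Sum = 13.082045; FGT(2.5) = 13.082045 / 128 = 0.102.

0.102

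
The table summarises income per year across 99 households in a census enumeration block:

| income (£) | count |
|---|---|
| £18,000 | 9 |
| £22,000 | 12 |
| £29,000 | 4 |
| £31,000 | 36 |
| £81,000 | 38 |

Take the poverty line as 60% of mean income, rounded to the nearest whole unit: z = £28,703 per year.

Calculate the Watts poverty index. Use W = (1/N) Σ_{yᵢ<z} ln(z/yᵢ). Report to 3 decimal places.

0.075

Below z: 9×£18,000, 12×£22,000 (q = 21 of N = 99).
ln(z/y) terms: ln(28703/18000) = 0.4666 (×9); ln(28703/22000) = 0.2660 (×12).
W = 7.391179 / 99 = 0.075.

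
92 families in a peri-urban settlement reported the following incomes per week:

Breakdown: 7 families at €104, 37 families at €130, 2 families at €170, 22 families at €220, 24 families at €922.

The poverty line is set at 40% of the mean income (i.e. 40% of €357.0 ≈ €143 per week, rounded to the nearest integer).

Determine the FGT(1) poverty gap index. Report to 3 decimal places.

Incomes under z: 7×€104, 37×€130 (q = 44 of N = 92).
Shortfall ratios: (143−104)/143 = 0.2727 (×7); (143−130)/143 = 0.0909 (×37).
Σ = 5.272727. Dividing by the full population N = 92 gives P₁ = 0.057.

0.057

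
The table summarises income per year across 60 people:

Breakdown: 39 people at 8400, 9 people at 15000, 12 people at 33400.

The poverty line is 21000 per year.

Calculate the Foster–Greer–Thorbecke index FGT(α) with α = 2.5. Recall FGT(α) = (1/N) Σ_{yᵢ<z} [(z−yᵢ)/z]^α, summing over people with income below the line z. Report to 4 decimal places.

0.1878

Incomes under z: 39×8400, 9×15000 (q = 48 of N = 60).
Gap ratios (z−y)/z: (21000−8400)/21000 = 0.6000 (×39); (21000−15000)/21000 = 0.2857 (×9).
Raised to α = 2.5: 0.27885 (×39); 0.04363 (×9).
Sum = 11.268048; FGT(2.5) = 11.268048 / 60 = 0.1878.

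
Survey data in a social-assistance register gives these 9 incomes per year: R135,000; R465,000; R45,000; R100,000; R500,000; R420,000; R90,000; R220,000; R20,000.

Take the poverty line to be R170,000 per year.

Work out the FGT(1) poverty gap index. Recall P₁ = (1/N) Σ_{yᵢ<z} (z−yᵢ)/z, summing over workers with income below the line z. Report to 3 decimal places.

Incomes under z: R20,000, R45,000, R90,000, R100,000, R135,000 (q = 5 of N = 9).
Normalized shortfalls: (170000−20000)/170000 = 0.8824; (170000−45000)/170000 = 0.7353; (170000−90000)/170000 = 0.4706; (170000−100000)/170000 = 0.4118; (170000−135000)/170000 = 0.2059.
Σ = 2.705882. Dividing by the full population N = 9 gives P₁ = 0.301.

0.301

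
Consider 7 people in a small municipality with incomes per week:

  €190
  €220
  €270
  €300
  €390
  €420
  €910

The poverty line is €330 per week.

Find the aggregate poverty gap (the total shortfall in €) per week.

Below the line: €190, €220, €270, €300 (q = 4 of N = 7).
Individual gaps: 330−190 = 140; 330−220 = 110; 330−270 = 60; 330−300 = 30.
Aggregate gap = €340.

€340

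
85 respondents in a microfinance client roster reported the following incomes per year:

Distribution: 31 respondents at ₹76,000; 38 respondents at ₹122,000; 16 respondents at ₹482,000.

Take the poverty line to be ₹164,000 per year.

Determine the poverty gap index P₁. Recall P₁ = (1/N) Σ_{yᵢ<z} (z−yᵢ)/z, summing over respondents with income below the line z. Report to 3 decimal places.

0.310

Below the line: 31×₹76,000, 38×₹122,000 (q = 69 of N = 85).
Gap ratios (z−y)/z: (164000−76000)/164000 = 0.5366 (×31); (164000−122000)/164000 = 0.2561 (×38).
Sum of shortfalls = 26.365854; P₁ averages over all N: 26.365854 / 85 = 0.310.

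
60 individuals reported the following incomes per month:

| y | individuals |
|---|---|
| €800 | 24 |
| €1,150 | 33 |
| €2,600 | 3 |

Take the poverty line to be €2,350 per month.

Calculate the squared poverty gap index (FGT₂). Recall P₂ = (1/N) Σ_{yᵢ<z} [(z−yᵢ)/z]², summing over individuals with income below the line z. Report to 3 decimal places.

Below the line: 24×€800, 33×€1,150 (q = 57 of N = 60).
Gap ratios (z−y)/z: (2350−800)/2350 = 0.6596 (×24); (2350−1150)/2350 = 0.5106 (×33).
Squared: 0.4350 (×24); 0.2608 (×33).
Sum = 19.045722; P₂ = 19.045722 / 60 = 0.317.

0.317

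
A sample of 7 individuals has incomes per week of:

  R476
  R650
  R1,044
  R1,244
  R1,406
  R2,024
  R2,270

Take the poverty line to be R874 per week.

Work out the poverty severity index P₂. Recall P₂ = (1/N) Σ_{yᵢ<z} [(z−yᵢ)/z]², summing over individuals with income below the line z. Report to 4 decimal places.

Incomes under z: R476, R650 (q = 2 of N = 7).
Shortfall ratios: (874−476)/874 = 0.4554; (874−650)/874 = 0.2563.
Squared: 0.2074; 0.0657.
Sum = 0.273055; P₂ = 0.273055 / 7 = 0.0390.

0.0390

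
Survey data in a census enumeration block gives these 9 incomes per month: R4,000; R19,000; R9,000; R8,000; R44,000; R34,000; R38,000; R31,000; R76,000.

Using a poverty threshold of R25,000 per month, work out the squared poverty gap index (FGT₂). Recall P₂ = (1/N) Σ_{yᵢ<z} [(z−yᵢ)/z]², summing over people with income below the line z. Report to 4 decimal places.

Below z: R4,000, R8,000, R9,000, R19,000 (q = 4 of N = 9).
Normalized shortfalls: (25000−4000)/25000 = 0.8400; (25000−8000)/25000 = 0.6800; (25000−9000)/25000 = 0.6400; (25000−19000)/25000 = 0.2400.
Squared: 0.7056; 0.4624; 0.4096; 0.0576.
Sum = 1.635200; P₂ = 1.635200 / 9 = 0.1817.

0.1817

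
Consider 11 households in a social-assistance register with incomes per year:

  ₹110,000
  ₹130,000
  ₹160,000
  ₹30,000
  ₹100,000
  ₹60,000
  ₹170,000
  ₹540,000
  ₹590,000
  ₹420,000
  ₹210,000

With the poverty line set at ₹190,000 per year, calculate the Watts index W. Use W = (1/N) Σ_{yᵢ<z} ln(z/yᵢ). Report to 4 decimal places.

Poor units: ₹30,000, ₹60,000, ₹100,000, ₹110,000, ₹130,000, ₹160,000, ₹170,000 (q = 7 of N = 11).
Log shortfalls: ln(190000/30000) = 1.8458; ln(190000/60000) = 1.1527; ln(190000/100000) = 0.6419; ln(190000/110000) = 0.5465; ln(190000/130000) = 0.3795; ln(190000/160000) = 0.1719; ln(190000/170000) = 0.1112.
W = 4.849469 / 11 = 0.4409.

0.4409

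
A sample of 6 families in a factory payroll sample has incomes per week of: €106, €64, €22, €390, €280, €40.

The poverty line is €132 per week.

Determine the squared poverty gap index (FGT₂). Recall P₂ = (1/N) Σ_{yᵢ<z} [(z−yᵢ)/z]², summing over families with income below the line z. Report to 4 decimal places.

Incomes under z: €22, €40, €64, €106 (q = 4 of N = 6).
Shortfall ratios: (132−22)/132 = 0.8333; (132−40)/132 = 0.6970; (132−64)/132 = 0.5152; (132−106)/132 = 0.1970.
Squared: 0.6944; 0.4858; 0.2654; 0.0388.
Sum = 1.484389; P₂ = 1.484389 / 6 = 0.2474.

0.2474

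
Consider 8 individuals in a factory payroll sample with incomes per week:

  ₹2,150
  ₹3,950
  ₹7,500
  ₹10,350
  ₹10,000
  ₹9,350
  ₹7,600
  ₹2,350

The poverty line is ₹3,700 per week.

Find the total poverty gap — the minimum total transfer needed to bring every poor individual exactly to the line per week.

₹2,900

Below z: ₹2,150, ₹2,350 (q = 2 of N = 8).
Individual gaps: 3700−2150 = 1550; 3700−2350 = 1350.
Aggregate gap = ₹2,900.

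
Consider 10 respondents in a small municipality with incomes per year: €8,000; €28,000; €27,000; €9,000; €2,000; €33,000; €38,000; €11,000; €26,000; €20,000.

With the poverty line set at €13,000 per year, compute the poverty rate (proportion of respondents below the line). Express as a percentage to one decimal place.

4 of the 10 respondents have income below €13,000.
H = 4/10 = 40.0%.

40.0%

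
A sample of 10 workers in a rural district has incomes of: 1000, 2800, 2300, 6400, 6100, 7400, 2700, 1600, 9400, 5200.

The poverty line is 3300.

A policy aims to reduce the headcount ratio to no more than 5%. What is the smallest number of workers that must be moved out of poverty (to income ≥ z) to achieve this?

5 of the 10 workers are poor, so H = 5/10 = 0.500.
A headcount ratio of at most 5% allows at most ⌊0.05 × 10⌋ = 0 poor workers.
So at least 5 − 0 = 5 must be lifted.

5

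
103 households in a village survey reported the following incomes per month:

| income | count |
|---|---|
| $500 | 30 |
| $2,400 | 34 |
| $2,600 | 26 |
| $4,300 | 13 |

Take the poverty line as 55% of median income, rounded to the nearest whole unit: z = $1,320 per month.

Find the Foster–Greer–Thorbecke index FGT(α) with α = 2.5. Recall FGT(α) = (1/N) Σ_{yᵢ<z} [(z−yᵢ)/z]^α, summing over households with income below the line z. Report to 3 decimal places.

0.089

Below the line: 30×$500 (q = 30 of N = 103).
Gap ratios (z−y)/z: (1320−500)/1320 = 0.6212 (×30).
Raised to α = 2.5: 0.30416 (×30).
Sum = 9.124752; FGT(2.5) = 9.124752 / 103 = 0.089.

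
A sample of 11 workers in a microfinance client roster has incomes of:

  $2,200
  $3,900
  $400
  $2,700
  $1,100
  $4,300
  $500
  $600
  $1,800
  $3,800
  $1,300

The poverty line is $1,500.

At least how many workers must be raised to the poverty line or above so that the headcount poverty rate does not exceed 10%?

4

5 of the 11 workers are poor, so H = 5/11 = 0.455.
A headcount ratio of at most 10% allows at most ⌊0.10 × 11⌋ = 1 poor workers.
So at least 5 − 1 = 4 must be lifted.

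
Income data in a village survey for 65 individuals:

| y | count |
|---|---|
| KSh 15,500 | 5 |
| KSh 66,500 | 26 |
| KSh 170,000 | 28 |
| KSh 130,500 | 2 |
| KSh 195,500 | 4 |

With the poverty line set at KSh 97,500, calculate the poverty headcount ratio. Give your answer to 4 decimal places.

31 of the 65 individuals have income below KSh 97,500.
H = 31/65 = 0.4769.

0.4769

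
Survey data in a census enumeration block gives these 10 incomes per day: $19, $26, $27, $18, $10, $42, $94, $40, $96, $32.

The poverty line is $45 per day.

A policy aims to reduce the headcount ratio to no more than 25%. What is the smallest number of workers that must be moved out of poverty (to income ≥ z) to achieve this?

6

8 of the 10 workers are poor, so H = 8/10 = 0.800.
A headcount ratio of at most 25% allows at most ⌊0.25 × 10⌋ = 2 poor workers.
So at least 8 − 2 = 6 must be lifted.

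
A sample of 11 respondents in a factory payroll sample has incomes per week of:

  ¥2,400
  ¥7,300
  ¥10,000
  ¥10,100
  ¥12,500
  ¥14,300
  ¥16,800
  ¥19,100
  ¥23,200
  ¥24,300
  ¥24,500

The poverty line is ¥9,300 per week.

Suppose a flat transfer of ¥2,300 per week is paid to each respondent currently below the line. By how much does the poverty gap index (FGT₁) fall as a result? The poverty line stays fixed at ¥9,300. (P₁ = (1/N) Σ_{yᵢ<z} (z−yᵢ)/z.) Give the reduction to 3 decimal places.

Before: below the line — ¥2,400, ¥7,300; poverty gap index (FGT₁) = 0.08700.
After the ¥2,300 transfer: below the line — ¥4,700; poverty gap index (FGT₁) = 0.04497.
Reduction = 0.08700 − 0.04497 = 0.042.

0.042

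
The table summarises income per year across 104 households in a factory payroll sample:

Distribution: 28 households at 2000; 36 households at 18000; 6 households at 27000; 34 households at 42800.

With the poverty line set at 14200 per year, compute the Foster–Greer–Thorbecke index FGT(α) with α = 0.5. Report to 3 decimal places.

0.250

Below z: 28×2000 (q = 28 of N = 104).
Shortfall ratios: (14200−2000)/14200 = 0.8592 (×28).
Raised to α = 0.5: 0.92691 (×28).
Sum = 25.953371; FGT(0.5) = 25.953371 / 104 = 0.250.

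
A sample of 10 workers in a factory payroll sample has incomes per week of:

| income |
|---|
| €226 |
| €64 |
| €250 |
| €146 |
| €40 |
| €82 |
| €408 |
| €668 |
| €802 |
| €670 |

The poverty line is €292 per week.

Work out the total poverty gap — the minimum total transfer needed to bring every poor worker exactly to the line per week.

Incomes under z: €40, €64, €82, €146, €226, €250 (q = 6 of N = 10).
Individual gaps: 292−40 = 252; 292−64 = 228; 292−82 = 210; 292−146 = 146; 292−226 = 66; 292−250 = 42.
Aggregate gap = €944.

€944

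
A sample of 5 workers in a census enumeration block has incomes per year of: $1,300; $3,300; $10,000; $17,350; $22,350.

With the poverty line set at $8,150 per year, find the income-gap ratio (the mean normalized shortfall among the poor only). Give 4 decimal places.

Incomes under z: $1,300, $3,300 (q = 2 of N = 5).
Shortfall ratios (z−y)/z: 0.8405, 0.5951; sum = 1.435583.
The income-gap ratio divides by q (the poor only): 1.435583 / 2 = 0.7178.

0.7178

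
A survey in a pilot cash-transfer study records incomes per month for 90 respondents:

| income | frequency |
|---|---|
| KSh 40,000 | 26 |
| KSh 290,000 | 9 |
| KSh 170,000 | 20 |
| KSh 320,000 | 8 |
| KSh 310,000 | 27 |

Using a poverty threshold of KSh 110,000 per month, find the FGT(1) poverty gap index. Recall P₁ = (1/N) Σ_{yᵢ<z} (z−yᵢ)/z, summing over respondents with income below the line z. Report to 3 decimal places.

Poor units: 26×KSh 40,000 (q = 26 of N = 90).
Normalized shortfalls: (110000−40000)/110000 = 0.6364 (×26).
Sum of shortfalls = 16.545455; P₁ averages over all N: 16.545455 / 90 = 0.184.

0.184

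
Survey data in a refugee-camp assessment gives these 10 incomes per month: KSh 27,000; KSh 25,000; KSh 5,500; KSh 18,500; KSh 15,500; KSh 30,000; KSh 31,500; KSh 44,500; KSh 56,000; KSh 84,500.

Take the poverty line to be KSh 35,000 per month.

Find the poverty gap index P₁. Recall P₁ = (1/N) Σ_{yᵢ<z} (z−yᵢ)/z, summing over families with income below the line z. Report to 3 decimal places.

Below the line: KSh 5,500, KSh 15,500, KSh 18,500, KSh 25,000, KSh 27,000, KSh 30,000, KSh 31,500 (q = 7 of N = 10).
Gap ratios (z−y)/z: (35000−5500)/35000 = 0.8429; (35000−15500)/35000 = 0.5571; (35000−18500)/35000 = 0.4714; (35000−25000)/35000 = 0.2857; (35000−27000)/35000 = 0.2286; (35000−30000)/35000 = 0.1429; (35000−31500)/35000 = 0.1000.
Σ = 2.628571. Dividing by the full population N = 10 gives P₁ = 0.263.

0.263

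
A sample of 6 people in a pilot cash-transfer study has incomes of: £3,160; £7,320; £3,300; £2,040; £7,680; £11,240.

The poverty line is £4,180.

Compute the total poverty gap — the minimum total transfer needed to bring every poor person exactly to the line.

£4,040

Below the line: £2,040, £3,160, £3,300 (q = 3 of N = 6).
Individual gaps: 4180−2040 = 2140; 4180−3160 = 1020; 4180−3300 = 880.
Aggregate gap = £4,040.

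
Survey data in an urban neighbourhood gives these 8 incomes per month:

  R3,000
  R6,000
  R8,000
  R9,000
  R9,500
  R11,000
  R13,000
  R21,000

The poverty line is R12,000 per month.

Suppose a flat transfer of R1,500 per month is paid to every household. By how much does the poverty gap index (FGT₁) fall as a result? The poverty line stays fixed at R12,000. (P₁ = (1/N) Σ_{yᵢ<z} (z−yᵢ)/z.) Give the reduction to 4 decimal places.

0.0885

Before: below the line — R3,000, R6,000, R8,000, R9,000, R9,500, R11,000; poverty gap index (FGT₁) = 0.265625.
After the R1,500 transfer: below the line — R4,500, R7,500, R9,500, R10,500, R11,000; poverty gap index (FGT₁) = 0.177083.
Reduction = 0.265625 − 0.177083 = 0.0885.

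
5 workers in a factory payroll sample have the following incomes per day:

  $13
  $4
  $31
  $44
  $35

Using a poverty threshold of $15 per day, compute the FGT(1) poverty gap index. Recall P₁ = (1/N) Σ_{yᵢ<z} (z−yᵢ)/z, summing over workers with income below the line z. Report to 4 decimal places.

Below the line: $4, $13 (q = 2 of N = 5).
Relative gaps: (15−4)/15 = 0.7333; (15−13)/15 = 0.1333.
Sum of shortfalls = 0.866667; P₁ averages over all N: 0.866667 / 5 = 0.1733.

0.1733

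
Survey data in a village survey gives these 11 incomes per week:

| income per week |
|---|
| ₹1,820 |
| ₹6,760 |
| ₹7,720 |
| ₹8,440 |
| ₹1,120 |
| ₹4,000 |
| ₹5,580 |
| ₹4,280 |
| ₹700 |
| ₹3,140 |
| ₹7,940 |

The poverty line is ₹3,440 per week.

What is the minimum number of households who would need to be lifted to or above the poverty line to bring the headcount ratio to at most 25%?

2

Currently q = 4 of N = 11 are below the line (H = 0.364).
A headcount ratio of at most 25% allows at most ⌊0.25 × 11⌋ = 2 poor households.
So at least 4 − 2 = 2 must be lifted.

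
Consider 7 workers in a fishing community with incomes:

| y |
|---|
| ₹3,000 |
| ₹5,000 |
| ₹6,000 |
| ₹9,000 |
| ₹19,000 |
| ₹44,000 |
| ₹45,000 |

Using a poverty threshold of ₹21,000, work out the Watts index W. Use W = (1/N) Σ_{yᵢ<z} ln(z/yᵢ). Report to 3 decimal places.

Below z: ₹3,000, ₹5,000, ₹6,000, ₹9,000, ₹19,000 (q = 5 of N = 7).
Log shortfalls: ln(21000/3000) = 1.9459; ln(21000/5000) = 1.4351; ln(21000/6000) = 1.2528; ln(21000/9000) = 0.8473; ln(21000/19000) = 0.1001.
W = 5.581139 / 7 = 0.797.

0.797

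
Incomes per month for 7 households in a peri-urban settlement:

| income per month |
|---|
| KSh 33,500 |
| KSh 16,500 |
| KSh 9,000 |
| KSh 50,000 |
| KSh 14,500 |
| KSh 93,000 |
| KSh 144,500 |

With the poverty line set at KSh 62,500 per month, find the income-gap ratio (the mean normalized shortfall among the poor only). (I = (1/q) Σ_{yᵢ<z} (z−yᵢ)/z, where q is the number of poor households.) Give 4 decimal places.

Below the line: KSh 9,000, KSh 14,500, KSh 16,500, KSh 33,500, KSh 50,000 (q = 5 of N = 7).
Relative gaps: 0.8560, 0.7680, 0.7360, 0.4640, 0.2000; sum = 3.024000.
The income-gap ratio divides by q (the poor only): 3.024000 / 5 = 0.6048.

0.6048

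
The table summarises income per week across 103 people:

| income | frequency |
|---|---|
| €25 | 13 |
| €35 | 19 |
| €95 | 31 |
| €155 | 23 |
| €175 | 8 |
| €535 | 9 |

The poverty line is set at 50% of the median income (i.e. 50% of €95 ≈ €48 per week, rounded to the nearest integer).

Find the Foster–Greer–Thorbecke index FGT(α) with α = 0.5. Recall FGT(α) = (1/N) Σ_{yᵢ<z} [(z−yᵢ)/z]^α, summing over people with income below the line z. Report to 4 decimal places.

0.1834

Incomes under z: 13×€25, 19×€35 (q = 32 of N = 103).
Gap ratios (z−y)/z: (48−25)/48 = 0.4792 (×13); (48−35)/48 = 0.2708 (×19).
Raised to α = 0.5: 0.69222 (×13); 0.52042 (×19).
Sum = 18.886756; FGT(0.5) = 18.886756 / 103 = 0.1834.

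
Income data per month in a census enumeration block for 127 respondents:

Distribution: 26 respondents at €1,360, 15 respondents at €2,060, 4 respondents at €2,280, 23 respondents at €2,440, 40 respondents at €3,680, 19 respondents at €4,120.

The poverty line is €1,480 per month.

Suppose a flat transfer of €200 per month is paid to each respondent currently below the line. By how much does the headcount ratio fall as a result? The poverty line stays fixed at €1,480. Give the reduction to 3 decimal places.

0.205

Before: below the line — 26×€1,360; headcount ratio = 0.20472.
After the €200 transfer: below the line — none; headcount ratio = 0.00000.
Reduction = 0.20472 − 0.00000 = 0.205.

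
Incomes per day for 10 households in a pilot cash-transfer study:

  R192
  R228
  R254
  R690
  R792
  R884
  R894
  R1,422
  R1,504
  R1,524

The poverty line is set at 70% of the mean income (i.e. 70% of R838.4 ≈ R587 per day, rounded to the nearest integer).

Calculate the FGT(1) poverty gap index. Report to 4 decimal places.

0.1852

Poor units: R192, R228, R254 (q = 3 of N = 10).
Relative gaps: (587−192)/587 = 0.6729; (587−228)/587 = 0.6116; (587−254)/587 = 0.5673.
Σ = 1.851789. Dividing by the full population N = 10 gives P₁ = 0.1852.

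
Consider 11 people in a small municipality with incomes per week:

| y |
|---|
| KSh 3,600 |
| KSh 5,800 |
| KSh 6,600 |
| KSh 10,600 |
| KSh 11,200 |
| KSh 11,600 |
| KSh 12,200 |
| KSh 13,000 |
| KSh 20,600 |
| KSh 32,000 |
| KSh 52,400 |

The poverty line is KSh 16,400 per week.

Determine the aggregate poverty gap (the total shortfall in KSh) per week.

KSh 56,600

Incomes under z: KSh 3,600, KSh 5,800, KSh 6,600, KSh 10,600, KSh 11,200, KSh 11,600, KSh 12,200, KSh 13,000 (q = 8 of N = 11).
Individual gaps: 16400−3600 = 12800; 16400−5800 = 10600; 16400−6600 = 9800; 16400−10600 = 5800; 16400−11200 = 5200; 16400−11600 = 4800; 16400−12200 = 4200; 16400−13000 = 3400.
Aggregate gap = KSh 56,600.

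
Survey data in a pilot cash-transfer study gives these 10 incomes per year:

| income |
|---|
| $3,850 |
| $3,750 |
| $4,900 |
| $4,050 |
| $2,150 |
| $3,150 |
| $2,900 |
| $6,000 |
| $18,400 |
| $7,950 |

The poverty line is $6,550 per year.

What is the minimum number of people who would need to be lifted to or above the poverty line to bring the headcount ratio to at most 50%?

3

8 of the 10 people are poor, so H = 8/10 = 0.800.
A headcount ratio of at most 50% allows at most ⌊0.50 × 10⌋ = 5 poor people.
So at least 8 − 5 = 3 must be lifted.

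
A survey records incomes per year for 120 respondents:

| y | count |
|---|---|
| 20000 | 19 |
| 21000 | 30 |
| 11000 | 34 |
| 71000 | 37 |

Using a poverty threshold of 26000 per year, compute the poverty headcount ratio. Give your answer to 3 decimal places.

0.692

83 of the 120 respondents have income below 26000.
H = 83/120 = 0.692.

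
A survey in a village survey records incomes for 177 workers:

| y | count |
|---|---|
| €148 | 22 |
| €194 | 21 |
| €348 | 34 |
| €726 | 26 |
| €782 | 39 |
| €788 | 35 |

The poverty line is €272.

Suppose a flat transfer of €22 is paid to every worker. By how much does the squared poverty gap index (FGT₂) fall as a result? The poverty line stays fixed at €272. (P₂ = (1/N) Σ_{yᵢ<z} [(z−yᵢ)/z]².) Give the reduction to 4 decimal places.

0.0131

Before: below the line — 22×€148, 21×€194; squared poverty gap index (FGT₂) = 0.035588.
After the €22 transfer: below the line — 22×€170, 21×€216; squared poverty gap index (FGT₂) = 0.022508.
Reduction = 0.035588 − 0.022508 = 0.0131.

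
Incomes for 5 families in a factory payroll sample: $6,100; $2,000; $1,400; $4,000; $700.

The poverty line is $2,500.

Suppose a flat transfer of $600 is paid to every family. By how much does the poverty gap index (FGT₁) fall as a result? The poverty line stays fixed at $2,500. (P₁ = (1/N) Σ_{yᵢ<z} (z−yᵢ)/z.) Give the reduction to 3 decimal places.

0.136

Before: below the line — $700, $1,400, $2,000; poverty gap index (FGT₁) = 0.27200.
After the $600 transfer: below the line — $1,300, $2,000; poverty gap index (FGT₁) = 0.13600.
Reduction = 0.27200 − 0.13600 = 0.136.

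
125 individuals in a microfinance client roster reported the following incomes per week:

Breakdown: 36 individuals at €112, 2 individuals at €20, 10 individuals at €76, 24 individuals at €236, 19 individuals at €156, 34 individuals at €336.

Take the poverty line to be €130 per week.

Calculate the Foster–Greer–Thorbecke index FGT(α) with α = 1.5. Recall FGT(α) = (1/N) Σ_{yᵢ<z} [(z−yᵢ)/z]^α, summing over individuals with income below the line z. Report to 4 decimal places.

Below the line: 2×€20, 10×€76, 36×€112 (q = 48 of N = 125).
Relative gaps: (130−20)/130 = 0.8462 (×2); (130−76)/130 = 0.4154 (×10); (130−112)/130 = 0.1385 (×36).
Raised to α = 1.5: 0.77835 (×2); 0.26772 (×10); 0.05152 (×36).
Sum = 6.088661; FGT(1.5) = 6.088661 / 125 = 0.0487.

0.0487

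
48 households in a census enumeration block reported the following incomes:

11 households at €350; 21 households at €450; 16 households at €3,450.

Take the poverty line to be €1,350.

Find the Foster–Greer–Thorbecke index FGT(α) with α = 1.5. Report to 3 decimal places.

0.384

Incomes under z: 11×€350, 21×€450 (q = 32 of N = 48).
Normalized shortfalls: (1350−350)/1350 = 0.7407 (×11); (1350−450)/1350 = 0.6667 (×21).
Raised to α = 1.5: 0.63753 (×11); 0.54433 (×21).
Sum = 18.443761; FGT(1.5) = 18.443761 / 48 = 0.384.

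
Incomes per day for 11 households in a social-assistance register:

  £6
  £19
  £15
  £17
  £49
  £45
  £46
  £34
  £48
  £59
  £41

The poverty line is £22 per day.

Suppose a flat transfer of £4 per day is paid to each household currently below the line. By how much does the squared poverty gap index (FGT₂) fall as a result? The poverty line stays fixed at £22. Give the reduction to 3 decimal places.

0.035

Before: below the line — £6, £15, £17, £19; squared poverty gap index (FGT₂) = 0.06367.
After the £4 transfer: below the line — £10, £19, £21; squared poverty gap index (FGT₂) = 0.02893.
Reduction = 0.06367 − 0.02893 = 0.035.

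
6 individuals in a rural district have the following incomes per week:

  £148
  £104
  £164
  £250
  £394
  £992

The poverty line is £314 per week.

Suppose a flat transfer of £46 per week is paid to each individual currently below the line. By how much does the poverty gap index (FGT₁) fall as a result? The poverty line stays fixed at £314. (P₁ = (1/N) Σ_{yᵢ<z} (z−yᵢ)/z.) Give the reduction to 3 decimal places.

Before: below the line — £104, £148, £164, £250; poverty gap index (FGT₁) = 0.31316.
After the £46 transfer: below the line — £150, £194, £210, £296; poverty gap index (FGT₁) = 0.21550.
Reduction = 0.31316 − 0.21550 = 0.098.

0.098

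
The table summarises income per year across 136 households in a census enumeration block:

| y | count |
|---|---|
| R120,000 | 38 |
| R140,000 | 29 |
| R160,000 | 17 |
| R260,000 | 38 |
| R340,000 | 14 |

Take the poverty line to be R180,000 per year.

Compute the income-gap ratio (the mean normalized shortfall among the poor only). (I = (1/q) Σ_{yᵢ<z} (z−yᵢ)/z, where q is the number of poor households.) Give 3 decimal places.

0.250

Below the line: 38×R120,000, 29×R140,000, 17×R160,000 (q = 84 of N = 136).
Relative gaps: 0.3333 (×38), 0.2222 (×29), 0.1111 (×17); sum = 21.000000.
I averages over the q = 84 poor units only: 21.000000 / 84 = 0.250.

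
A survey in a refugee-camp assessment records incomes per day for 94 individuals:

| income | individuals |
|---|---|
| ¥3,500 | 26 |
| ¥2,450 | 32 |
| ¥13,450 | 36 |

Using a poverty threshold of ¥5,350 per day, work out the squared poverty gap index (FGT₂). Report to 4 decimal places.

Incomes under z: 32×¥2,450, 26×¥3,500 (q = 58 of N = 94).
Normalized shortfalls: (5350−2450)/5350 = 0.5421 (×32); (5350−3500)/5350 = 0.3458 (×26).
Squared: 0.2938 (×32); 0.1196 (×26).
Sum = 12.511311; P₂ = 12.511311 / 94 = 0.1331.

0.1331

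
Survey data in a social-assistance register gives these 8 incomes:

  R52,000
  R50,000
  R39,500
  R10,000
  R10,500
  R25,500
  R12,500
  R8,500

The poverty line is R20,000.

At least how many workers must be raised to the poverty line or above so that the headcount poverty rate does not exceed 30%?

Currently q = 4 of N = 8 are below the line (H = 0.500).
A headcount ratio of at most 30% allows at most ⌊0.30 × 8⌋ = 2 poor workers.
So at least 4 − 2 = 2 must be lifted.

2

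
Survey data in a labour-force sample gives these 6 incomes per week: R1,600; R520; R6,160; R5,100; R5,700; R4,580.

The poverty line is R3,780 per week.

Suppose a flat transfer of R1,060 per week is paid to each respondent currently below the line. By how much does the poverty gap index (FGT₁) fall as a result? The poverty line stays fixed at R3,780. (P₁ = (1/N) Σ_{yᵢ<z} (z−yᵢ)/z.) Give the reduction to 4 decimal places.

0.0935

Before: below the line — R520, R1,600; poverty gap index (FGT₁) = 0.239859.
After the R1,060 transfer: below the line — R1,580, R2,660; poverty gap index (FGT₁) = 0.146384.
Reduction = 0.239859 − 0.146384 = 0.0935.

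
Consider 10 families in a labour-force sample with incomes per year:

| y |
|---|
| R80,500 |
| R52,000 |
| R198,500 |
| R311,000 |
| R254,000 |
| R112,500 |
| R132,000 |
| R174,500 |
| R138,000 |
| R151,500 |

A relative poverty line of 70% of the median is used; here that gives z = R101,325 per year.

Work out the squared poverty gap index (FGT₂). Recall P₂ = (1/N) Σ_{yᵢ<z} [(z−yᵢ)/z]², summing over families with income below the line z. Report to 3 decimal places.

0.028

Below the line: R52,000, R80,500 (q = 2 of N = 10).
Shortfall ratios: (101325−52000)/101325 = 0.4868; (101325−80500)/101325 = 0.2055.
Squared: 0.2370; 0.0422.
Sum = 0.279215; P₂ = 0.279215 / 10 = 0.028.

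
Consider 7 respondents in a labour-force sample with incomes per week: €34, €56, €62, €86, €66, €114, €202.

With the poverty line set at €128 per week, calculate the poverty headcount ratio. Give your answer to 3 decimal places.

0.857

6 of the 7 respondents have income below €128.
H = 6/7 = 0.857.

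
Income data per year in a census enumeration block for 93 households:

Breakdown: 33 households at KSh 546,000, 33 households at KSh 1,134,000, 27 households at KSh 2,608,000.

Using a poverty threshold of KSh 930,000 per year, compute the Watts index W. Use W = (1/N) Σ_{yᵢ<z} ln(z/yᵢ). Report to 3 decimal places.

0.189

Below z: 33×KSh 546,000 (q = 33 of N = 93).
Log shortfalls: ln(930000/546000) = 0.5326 (×33).
W = 17.574665 / 93 = 0.189.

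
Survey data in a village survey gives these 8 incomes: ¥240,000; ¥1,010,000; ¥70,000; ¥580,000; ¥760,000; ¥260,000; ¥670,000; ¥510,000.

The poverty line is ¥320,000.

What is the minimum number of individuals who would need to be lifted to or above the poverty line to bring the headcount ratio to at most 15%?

3 of the 8 individuals are poor, so H = 3/8 = 0.375.
A headcount ratio of at most 15% allows at most ⌊0.15 × 8⌋ = 1 poor individuals.
So at least 3 − 1 = 2 must be lifted.

2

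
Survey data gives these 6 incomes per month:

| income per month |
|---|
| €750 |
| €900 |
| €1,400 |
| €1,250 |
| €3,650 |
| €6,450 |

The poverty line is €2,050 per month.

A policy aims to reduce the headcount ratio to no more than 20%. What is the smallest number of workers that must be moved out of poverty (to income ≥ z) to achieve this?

3

4 of the 6 workers are poor, so H = 4/6 = 0.667.
A headcount ratio of at most 20% allows at most ⌊0.20 × 6⌋ = 1 poor workers.
So at least 4 − 1 = 3 must be lifted.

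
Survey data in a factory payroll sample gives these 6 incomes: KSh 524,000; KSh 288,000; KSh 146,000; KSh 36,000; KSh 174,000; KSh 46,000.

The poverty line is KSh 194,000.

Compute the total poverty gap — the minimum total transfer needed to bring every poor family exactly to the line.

KSh 374,000

Poor units: KSh 36,000, KSh 46,000, KSh 146,000, KSh 174,000 (q = 4 of N = 6).
Individual gaps: 194000−36000 = 158000; 194000−46000 = 148000; 194000−146000 = 48000; 194000−174000 = 20000.
Aggregate gap = KSh 374,000.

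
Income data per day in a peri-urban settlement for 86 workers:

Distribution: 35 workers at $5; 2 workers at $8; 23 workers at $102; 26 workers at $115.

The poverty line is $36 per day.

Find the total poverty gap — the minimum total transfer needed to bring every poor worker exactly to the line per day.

$1,141

Below z: 35×$5, 2×$8 (q = 37 of N = 86).
Individual gaps: 35×(36−5) = 1085; 2×(36−8) = 56.
Aggregate gap = $1,141.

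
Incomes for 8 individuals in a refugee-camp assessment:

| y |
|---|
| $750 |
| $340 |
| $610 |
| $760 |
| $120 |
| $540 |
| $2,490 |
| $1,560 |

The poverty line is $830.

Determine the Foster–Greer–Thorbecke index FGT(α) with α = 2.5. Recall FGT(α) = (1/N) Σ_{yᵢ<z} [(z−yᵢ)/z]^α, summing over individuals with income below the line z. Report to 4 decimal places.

0.1322

Below the line: $120, $340, $540, $610, $750, $760 (q = 6 of N = 8).
Gap ratios (z−y)/z: (830−120)/830 = 0.8554; (830−340)/830 = 0.5904; (830−540)/830 = 0.3494; (830−610)/830 = 0.2651; (830−750)/830 = 0.0964; (830−760)/830 = 0.0843.
Raised to α = 2.5: 0.67678; 0.26779; 0.07216; 0.03617; 0.00288; 0.00207.
Sum = 1.057857; FGT(2.5) = 1.057857 / 8 = 0.1322.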